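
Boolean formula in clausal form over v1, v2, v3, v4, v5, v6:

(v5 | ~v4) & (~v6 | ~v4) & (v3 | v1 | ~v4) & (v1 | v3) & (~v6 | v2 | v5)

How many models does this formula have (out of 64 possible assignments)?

27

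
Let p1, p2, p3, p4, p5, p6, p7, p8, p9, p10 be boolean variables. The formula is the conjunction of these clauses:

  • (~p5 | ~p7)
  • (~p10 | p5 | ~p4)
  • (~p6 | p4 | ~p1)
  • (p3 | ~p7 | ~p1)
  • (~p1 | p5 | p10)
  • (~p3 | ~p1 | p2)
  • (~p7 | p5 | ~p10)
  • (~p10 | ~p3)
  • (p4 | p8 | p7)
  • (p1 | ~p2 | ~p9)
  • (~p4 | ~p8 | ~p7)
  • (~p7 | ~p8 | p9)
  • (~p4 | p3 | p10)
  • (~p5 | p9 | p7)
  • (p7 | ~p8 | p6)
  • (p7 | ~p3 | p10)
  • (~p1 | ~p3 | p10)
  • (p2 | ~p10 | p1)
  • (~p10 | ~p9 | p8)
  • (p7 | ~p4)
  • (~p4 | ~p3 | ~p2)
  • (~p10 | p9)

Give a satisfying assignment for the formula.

p1 = False, p2 = False, p3 = True, p4 = False, p5 = False, p6 = False, p7 = True, p8 = False, p9 = False, p10 = False

Check each clause:
  1. (~p7 | ~p5) — ~p5 is true.
  2. (p5 | ~p4 | ~p10) — ~p4 is true.
  3. (p4 | ~p6 | ~p1) — ~p6 is true.
  4. (p3 | ~p7 | ~p1) — p3 is true.
  5. (p5 | ~p1 | p10) — ~p1 is true.
  6. (~p1 | p2 | ~p3) — ~p1 is true.
  7. (~p7 | ~p10 | p5) — ~p10 is true.
  8. (~p10 | ~p3) — ~p10 is true.
  9. (p8 | p7 | p4) — p7 is true.
  10. (~p2 | ~p9 | p1) — ~p2 is true.
  11. (~p4 | ~p8 | ~p7) — ~p8 is true.
  12. (p9 | ~p8 | ~p7) — ~p8 is true.
  13. (p10 | ~p4 | p3) — p3 is true.
  14. (~p5 | p7 | p9) — ~p5 is true.
  15. (~p8 | p7 | p6) — ~p8 is true.
  16. (p7 | p10 | ~p3) — p7 is true.
  17. (~p1 | ~p3 | p10) — ~p1 is true.
  18. (p2 | p1 | ~p10) — ~p10 is true.
  19. (p8 | ~p9 | ~p10) — ~p10 is true.
  20. (p7 | ~p4) — ~p4 is true.
  21. (~p2 | ~p3 | ~p4) — ~p4 is true.
  22. (~p10 | p9) — ~p10 is true.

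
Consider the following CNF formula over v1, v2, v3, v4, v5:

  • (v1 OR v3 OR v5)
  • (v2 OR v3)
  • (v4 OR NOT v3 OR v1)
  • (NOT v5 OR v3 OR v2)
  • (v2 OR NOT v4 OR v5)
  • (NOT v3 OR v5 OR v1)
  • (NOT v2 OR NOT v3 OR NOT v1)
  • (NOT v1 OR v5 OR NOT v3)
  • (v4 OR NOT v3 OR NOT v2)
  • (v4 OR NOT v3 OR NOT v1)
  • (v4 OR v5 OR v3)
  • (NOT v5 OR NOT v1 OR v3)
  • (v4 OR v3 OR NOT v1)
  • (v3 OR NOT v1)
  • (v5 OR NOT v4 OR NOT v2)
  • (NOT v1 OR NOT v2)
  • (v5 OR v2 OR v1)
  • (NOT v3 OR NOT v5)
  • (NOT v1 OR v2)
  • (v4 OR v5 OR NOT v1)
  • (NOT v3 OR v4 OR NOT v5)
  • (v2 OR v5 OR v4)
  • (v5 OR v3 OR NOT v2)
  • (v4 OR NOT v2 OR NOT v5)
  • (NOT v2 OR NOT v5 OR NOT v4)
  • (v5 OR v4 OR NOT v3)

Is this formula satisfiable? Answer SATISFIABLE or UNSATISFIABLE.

UNSATISFIABLE

v3 = True:
  propagation gives v5=False, v1=True; an empty clause results — contradiction.
v3 = False:
  propagation gives v2=True, v1=False, v5=True, v4=True; an empty clause results — contradiction.
Every branch closes, so no satisfying assignment exists.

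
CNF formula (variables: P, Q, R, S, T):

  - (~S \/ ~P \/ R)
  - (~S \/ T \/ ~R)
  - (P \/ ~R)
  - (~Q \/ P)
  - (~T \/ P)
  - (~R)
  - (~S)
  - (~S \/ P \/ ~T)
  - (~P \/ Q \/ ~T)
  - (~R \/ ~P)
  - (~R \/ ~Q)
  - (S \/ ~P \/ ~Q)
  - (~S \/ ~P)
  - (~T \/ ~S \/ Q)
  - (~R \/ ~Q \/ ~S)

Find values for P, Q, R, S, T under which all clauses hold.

P=T, Q=F, R=F, S=F, T=F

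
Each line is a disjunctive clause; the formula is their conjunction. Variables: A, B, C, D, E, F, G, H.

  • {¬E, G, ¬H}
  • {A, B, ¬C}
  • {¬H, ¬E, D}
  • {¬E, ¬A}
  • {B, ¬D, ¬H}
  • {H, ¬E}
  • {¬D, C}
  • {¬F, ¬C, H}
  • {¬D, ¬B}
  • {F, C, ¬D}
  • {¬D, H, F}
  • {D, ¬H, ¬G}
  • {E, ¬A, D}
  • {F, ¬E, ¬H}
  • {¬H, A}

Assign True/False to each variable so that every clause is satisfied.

A = False, B = True, C = False, D = False, E = False, F = True, G = True, H = False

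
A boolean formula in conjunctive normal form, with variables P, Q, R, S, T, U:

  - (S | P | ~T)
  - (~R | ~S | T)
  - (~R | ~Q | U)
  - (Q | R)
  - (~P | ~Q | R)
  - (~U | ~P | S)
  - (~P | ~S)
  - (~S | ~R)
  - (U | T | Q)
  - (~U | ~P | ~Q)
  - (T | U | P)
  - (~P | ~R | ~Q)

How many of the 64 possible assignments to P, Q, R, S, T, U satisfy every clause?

7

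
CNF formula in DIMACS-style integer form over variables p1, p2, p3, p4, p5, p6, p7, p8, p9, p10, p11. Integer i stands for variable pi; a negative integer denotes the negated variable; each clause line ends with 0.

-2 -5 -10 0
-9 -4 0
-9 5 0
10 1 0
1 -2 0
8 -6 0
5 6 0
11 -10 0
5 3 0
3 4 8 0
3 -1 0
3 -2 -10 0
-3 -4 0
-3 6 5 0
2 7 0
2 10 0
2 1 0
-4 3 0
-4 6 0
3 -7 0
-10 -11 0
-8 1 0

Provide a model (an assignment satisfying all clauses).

Try p1 = True.
  then p3 is forced to True.
  then p4 is forced to False.
The remaining clauses are satisfied by p2 = True, p5 = True, p6 = False, p7 = True, p8 = True, p9 = True, p10 = False, p11 = False.

p1 = T, p2 = T, p3 = T, p4 = F, p5 = T, p6 = F, p7 = T, p8 = T, p9 = T, p10 = F, p11 = F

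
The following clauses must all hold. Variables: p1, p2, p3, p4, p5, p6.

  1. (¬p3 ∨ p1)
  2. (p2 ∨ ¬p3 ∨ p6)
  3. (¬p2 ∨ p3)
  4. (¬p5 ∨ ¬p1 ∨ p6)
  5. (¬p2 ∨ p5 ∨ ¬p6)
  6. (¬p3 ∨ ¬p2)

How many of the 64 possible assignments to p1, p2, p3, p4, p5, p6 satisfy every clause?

18

Split on p2, then p3.
  p2=1, p3=1: a clause becomes empty — 0.
  p2=1, p3=0: a clause becomes empty — 0.
  p2=0, p3=1: remaining (p1,p4,p5,p6) ∈ {(1,0,0,1); (1,0,1,1); (1,1,0,1); (1,1,1,1)} — 4.
  p2=0, p3=0: p4 free; 7 ways for (p1,p5,p6) × 2^1 = 14.
Total: 0 + 0 + 4 + 14 = 18.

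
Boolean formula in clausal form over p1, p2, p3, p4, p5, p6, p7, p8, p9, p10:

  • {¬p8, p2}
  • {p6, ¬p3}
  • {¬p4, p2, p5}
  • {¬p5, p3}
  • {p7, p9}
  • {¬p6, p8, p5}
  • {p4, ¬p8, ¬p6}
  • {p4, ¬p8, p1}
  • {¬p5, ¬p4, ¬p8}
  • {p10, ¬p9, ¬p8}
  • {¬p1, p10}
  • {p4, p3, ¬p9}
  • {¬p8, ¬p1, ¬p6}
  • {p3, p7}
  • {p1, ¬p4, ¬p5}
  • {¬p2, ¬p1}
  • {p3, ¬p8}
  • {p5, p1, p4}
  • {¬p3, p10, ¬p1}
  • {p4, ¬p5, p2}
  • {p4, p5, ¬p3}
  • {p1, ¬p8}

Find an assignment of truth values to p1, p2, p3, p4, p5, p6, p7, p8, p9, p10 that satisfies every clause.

p1=0  p2=1  p3=1  p4=0  p5=1  p6=1  p7=1  p8=0  p9=1  p10=1

Pure literal: p7 appears only positively; assign p7 = True.
Pure literal: p10 appears only positively; assign p10 = True.
Try p1 = False.
  then p8 is forced to False.
Try p2 = True.
Branch on p3: take p3 = True.
  then p6 is forced to True.
  then p5 is forced to True.
  then p4 is forced to False.
p9 is now unconstrained; take p9 = True.
Check each clause:
  1. {¬p8, p2} — ¬p8 is true.
  2. {p6, ¬p3} — p6 is true.
  3. {p5, p2, ¬p4} — p2 is true.
  4. {¬p5, p3} — p3 is true.
  5. {p9, p7} — p9 is true.
  6. {¬p6, p5, p8} — p5 is true.
  7. {¬p8, p4, ¬p6} — ¬p8 is true.
  8. {p1, p4, ¬p8} — ¬p8 is true.
  9. {¬p4, ¬p5, ¬p8} — ¬p8 is true.
  10. {¬p9, ¬p8, p10} — ¬p8 is true.
  11. {p10, ¬p1} — p10 is true.
  12. {¬p9, p3, p4} — p3 is true.
  13. {¬p1, ¬p8, ¬p6} — ¬p8 is true.
  14. {p3, p7} — p3 is true.
  15. {¬p4, p1, ¬p5} — ¬p4 is true.
  16. {¬p1, ¬p2} — ¬p1 is true.
  17. {p3, ¬p8} — ¬p8 is true.
  18. {p5, p4, p1} — p5 is true.
  19. {¬p1, p10, ¬p3} — p10 is true.
  20. {p2, p4, ¬p5} — p2 is true.
  21. {¬p3, p5, p4} — p5 is true.
  22. {p1, ¬p8} — ¬p8 is true.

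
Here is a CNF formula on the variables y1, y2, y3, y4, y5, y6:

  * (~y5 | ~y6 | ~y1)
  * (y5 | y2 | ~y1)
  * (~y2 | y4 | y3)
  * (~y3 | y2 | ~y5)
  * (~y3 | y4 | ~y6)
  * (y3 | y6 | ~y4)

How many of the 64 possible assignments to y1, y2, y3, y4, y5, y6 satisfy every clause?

Split on y3, then y2.
  y3=T, y2=T: 11 of the 16 assignments to (y1,y4,y5,y6) work.
  y3=T, y2=F: remaining (y1,y4,y5,y6) ∈ {(F,F,F,F); (F,T,F,F); (F,T,F,T)} — 3.
  y3=F, y2=T: remaining (y1,y4,y5,y6) ∈ {(F,T,F,T); (F,T,T,T); (T,T,F,T)} — 3.
  y3=F, y2=F: 7 of the 16 assignments to (y1,y4,y5,y6) work.
Total: 11 + 3 + 3 + 7 = 24.

24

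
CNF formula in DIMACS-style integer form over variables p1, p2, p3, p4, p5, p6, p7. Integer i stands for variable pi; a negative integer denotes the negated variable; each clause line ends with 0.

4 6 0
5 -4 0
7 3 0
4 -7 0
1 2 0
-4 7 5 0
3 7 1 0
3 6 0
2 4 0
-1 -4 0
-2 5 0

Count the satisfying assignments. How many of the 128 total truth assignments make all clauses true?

7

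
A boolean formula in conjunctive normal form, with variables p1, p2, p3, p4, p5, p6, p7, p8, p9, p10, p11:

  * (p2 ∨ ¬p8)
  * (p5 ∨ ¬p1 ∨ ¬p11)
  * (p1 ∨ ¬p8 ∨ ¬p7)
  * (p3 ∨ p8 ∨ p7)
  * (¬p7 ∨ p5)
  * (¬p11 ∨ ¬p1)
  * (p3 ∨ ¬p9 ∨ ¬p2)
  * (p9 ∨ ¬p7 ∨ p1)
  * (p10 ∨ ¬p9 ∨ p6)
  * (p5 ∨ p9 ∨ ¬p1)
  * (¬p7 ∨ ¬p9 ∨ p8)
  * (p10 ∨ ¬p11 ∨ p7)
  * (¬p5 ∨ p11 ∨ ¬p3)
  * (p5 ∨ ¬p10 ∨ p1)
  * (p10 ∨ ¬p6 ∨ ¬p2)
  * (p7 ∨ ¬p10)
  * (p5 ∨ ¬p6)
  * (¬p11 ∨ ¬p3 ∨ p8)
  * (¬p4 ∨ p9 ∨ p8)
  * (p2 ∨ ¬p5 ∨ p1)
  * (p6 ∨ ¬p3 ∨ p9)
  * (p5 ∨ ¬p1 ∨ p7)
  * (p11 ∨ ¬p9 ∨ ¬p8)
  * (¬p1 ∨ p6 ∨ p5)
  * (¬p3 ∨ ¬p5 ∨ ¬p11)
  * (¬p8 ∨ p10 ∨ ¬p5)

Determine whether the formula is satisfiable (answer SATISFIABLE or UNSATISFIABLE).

Branch on p1: take p1 = False.
The remaining clauses are satisfied by p2 = True, p3 = False, p4 = True, p5 = False, p6 = False, p7 = False, p8 = True, p9 = False, p10 = False, p11 = False.
So p1=F, p2=T, p3=F, p4=T, p5=F, p6=F, p7=F, p8=T, p9=F, p10=F, p11=F is a satisfying assignment.

SATISFIABLE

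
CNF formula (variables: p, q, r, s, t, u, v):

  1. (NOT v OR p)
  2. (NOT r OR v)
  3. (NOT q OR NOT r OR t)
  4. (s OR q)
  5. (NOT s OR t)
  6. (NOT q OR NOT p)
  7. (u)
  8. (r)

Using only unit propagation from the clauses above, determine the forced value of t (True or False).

Unit clause (u) sets u = True.
Unit clause (r) sets r = True.
In (NOT r OR v), NOT r is now false; v must hold, so v = True.
(NOT v OR p): since v = True, the clause reduces to (p). p = True.
(NOT q OR NOT p): since p = True, the clause reduces to (NOT q). q = False.
(s OR q) with q = False leaves only s, so s = True.
From (t OR NOT s) and s = True: t = True.

True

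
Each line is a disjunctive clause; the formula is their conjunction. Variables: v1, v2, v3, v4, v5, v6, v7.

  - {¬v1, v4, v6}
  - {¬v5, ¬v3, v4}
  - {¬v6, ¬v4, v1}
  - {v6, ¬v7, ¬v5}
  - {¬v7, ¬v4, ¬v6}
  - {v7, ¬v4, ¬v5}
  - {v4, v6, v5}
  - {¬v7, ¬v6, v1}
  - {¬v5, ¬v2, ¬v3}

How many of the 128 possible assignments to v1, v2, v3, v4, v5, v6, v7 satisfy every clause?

Case analysis on v4 and v6:
  v4=1, v6=1: remaining (v1,v2,v3,v5,v7) ∈ {(1,0,0,0,0); (1,0,1,0,0); (1,1,0,0,0); (1,1,1,0,0)} — 4.
  v4=1, v6=0: forces v5=0; v1, v2, v3, v7 free → 2^4 = 16.
  v4=0, v6=1: v2 free; 9 ways for (v1,v3,v5,v7) × 2^1 = 18.
  v4=0, v6=0: remaining (v1,v2,v3,v5,v7) ∈ {(0,0,0,1,0); (0,1,0,1,0)} — 2.
Total: 4 + 16 + 18 + 2 = 40.

40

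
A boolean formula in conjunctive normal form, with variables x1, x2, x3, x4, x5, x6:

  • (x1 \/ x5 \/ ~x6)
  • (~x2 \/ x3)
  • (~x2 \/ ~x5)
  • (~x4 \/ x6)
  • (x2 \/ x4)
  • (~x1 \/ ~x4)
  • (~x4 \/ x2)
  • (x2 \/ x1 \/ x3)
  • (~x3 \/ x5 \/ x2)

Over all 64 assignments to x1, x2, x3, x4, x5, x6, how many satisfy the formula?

3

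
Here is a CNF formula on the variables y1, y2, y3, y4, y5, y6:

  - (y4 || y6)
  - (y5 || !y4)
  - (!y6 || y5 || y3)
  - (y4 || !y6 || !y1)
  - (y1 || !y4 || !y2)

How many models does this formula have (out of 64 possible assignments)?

18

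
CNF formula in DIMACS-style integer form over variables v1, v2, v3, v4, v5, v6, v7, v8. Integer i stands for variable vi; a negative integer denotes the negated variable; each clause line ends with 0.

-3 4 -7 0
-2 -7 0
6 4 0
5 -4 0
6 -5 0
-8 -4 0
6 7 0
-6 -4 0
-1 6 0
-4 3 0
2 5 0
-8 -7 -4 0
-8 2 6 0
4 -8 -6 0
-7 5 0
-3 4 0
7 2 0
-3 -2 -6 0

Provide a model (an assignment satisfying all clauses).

v1 occurs only negated in the remaining clauses — set v1 = False.
v8 occurs only negated in the remaining clauses — set v8 = False.
Branch on v2: take v2 = False.
  then v5 is forced to True.
  then v6 is forced to True.
  then v4 is forced to False.
  then v3 is forced to False.
  then v7 is forced to True.

v1=F, v2=F, v3=F, v4=F, v5=T, v6=T, v7=T, v8=F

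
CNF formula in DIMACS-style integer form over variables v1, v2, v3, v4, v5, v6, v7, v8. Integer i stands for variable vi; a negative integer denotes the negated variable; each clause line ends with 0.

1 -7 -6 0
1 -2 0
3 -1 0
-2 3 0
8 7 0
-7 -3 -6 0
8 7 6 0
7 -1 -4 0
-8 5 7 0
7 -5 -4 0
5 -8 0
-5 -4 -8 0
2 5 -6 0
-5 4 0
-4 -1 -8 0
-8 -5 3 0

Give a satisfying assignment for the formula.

v1 = True, v2 = True, v3 = True, v4 = True, v5 = False, v6 = False, v7 = True, v8 = False

Set v1 = True and propagate.
  then v3 is forced to True.
For the remaining variables, v2 = True, v4 = True, v5 = False, v6 = False, v7 = True, v8 = False works.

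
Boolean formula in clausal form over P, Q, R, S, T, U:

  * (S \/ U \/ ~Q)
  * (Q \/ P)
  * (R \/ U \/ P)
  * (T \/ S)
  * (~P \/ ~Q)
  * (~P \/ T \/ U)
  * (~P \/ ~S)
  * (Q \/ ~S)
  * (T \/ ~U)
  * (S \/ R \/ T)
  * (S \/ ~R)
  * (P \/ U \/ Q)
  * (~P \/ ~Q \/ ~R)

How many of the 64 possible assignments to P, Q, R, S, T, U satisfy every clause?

Satisfying assignments:
  P=F Q=T R=F S=F T=T U=T
  P=F Q=T R=F S=T T=T U=T
  P=F Q=T R=T S=T T=F U=F
  P=F Q=T R=T S=T T=T U=F
  P=F Q=T R=T S=T T=T U=T
  P=T Q=F R=F S=F T=T U=F
  P=T Q=F R=F S=F T=T U=T
That's 7 in total.

7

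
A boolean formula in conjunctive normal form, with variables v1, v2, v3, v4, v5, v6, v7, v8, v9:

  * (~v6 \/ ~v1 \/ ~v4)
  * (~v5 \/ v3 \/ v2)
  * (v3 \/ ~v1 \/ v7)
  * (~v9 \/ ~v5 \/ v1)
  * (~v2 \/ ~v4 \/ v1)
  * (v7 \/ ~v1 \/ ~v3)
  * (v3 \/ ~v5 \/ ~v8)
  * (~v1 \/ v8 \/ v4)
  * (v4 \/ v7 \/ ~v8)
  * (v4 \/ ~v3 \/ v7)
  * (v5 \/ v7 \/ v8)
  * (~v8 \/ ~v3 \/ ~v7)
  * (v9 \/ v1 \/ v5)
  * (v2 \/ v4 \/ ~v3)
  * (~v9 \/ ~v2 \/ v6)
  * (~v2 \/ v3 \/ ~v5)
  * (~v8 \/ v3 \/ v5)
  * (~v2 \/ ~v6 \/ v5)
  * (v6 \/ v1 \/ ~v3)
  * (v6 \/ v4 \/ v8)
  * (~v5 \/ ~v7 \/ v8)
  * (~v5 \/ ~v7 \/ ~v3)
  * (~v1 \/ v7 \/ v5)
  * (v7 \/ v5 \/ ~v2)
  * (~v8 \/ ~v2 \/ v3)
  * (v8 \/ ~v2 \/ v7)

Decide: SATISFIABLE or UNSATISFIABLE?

Set v1 = False and propagate.
Set v2 = False and propagate.
For the remaining variables, v3 = False, v4 = False, v5 = False, v6 = True, v7 = True, v8 = False, v9 = True works.
So v1=0  v2=0  v3=0  v4=0  v5=0  v6=1  v7=1  v8=0  v9=1 is a satisfying assignment.

SATISFIABLE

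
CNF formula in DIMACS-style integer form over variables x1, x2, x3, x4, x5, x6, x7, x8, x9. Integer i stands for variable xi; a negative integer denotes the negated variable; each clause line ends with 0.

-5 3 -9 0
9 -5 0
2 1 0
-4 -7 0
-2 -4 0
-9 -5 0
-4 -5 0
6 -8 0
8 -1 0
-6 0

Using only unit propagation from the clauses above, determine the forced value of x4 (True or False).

False

(!x6) stands alone — x6 = False.
(!x8 || x6) with x6 = False leaves only !x8, so x8 = False.
In (x8 || !x1), x8 is now false; !x1 must hold, so x1 = False.
In (x2 || x1), x1 is now false; x2 must hold, so x2 = True.
(!x4 || !x2) with x2 = True leaves only !x4, so x4 = False.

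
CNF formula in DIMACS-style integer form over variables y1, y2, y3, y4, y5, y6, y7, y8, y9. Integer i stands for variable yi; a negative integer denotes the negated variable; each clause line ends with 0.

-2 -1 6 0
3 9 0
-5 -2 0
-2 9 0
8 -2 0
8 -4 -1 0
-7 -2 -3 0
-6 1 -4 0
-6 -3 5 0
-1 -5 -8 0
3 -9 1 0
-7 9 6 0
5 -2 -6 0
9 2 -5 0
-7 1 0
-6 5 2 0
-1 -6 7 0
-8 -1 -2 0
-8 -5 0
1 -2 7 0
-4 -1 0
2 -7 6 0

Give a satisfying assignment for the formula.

y4 occurs only negated in the remaining clauses — set y4 = False.
Branch on y1: take y1 = False.
  then y7 is forced to False.
  then y2 is forced to False.
The remaining clauses are satisfied by y3 = True, y5 = False, y6 = False, y8 = False, y9 = True.
Check each clause:
  1. (y6 | ~y2 | ~y1) — ~y2 is true.
  2. (y9 | y3) — y9 is true.
  3. (~y2 | ~y5) — ~y5 is true.
  4. (~y2 | y9) — y9 is true.
  5. (~y2 | y8) — ~y2 is true.
  6. (~y1 | y8 | ~y4) — ~y4 is true.
  7. (~y7 | ~y2 | ~y3) — ~y7 is true.
  8. (~y4 | ~y6 | y1) — ~y6 is true.
  9. (~y6 | y5 | ~y3) — ~y6 is true.
  10. (~y5 | ~y1 | ~y8) — ~y8 is true.
  11. (~y9 | y3 | y1) — y3 is true.
  12. (y6 | y9 | ~y7) — y9 is true.
  13. (y5 | ~y2 | ~y6) — ~y6 is true.
  14. (y9 | ~y5 | y2) — y9 is true.
  15. (y1 | ~y7) — ~y7 is true.
  16. (y5 | y2 | ~y6) — ~y6 is true.
  17. (~y6 | ~y1 | y7) — ~y6 is true.
  18. (~y8 | ~y2 | ~y1) — ~y8 is true.
  19. (~y5 | ~y8) — ~y8 is true.
  20. (~y2 | y1 | y7) — ~y2 is true.
  21. (~y4 | ~y1) — ~y4 is true.
  22. (y2 | y6 | ~y7) — ~y7 is true.

y1 = False, y2 = False, y3 = True, y4 = False, y5 = False, y6 = False, y7 = False, y8 = False, y9 = True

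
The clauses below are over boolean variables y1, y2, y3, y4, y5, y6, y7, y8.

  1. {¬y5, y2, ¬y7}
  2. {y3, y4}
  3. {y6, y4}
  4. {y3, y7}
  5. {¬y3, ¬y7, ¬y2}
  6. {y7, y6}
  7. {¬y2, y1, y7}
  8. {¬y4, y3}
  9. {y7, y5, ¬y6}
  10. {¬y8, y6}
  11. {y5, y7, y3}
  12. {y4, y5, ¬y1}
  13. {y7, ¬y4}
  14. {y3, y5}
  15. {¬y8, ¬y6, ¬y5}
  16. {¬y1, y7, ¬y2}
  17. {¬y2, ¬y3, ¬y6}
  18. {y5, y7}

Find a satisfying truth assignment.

y1=True, y2=False, y3=True, y4=True, y5=False, y6=True, y7=True, y8=False

y8 occurs only negated in the remaining clauses — set y8 = False.
Try y1 = True.
Try y2 = False.
For the remaining variables, y3 = True, y4 = True, y5 = False, y6 = True, y7 = True works.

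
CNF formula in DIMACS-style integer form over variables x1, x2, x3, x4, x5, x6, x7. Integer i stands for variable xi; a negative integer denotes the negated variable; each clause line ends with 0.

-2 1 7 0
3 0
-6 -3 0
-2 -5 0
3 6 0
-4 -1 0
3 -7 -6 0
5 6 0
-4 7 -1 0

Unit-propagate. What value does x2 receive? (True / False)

False

Unit clause (x3) sets x3 = True.
From (!x3 || !x6) and x3 = True: x6 = False.
(x5 || x6): since x6 = False, the clause reduces to (x5). x5 = True.
In (!x2 || !x5), !x5 is now false; !x2 must hold, so x2 = False.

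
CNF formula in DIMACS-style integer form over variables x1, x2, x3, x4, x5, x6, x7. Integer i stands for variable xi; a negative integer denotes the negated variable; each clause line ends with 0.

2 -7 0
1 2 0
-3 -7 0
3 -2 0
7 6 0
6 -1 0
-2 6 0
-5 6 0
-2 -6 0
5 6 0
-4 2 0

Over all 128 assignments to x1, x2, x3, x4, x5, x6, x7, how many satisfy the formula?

4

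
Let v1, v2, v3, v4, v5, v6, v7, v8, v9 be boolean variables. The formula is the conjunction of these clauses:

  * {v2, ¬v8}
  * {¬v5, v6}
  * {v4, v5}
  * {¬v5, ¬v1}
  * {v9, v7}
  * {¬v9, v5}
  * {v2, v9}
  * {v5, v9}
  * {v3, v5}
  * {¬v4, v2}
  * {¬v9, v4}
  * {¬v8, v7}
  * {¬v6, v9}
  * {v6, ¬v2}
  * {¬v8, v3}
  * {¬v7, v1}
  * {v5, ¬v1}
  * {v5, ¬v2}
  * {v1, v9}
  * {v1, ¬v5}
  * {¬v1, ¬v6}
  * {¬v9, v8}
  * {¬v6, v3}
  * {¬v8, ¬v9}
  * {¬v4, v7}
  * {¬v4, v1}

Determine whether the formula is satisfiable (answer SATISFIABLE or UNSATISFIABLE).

v5 = True:
  propagation gives v6=True, v1=False; an empty clause results — contradiction.
v5 = False:
  propagation gives v4=True, v9=False; an empty clause results — contradiction.
Every branch closes, so no satisfying assignment exists.

UNSATISFIABLE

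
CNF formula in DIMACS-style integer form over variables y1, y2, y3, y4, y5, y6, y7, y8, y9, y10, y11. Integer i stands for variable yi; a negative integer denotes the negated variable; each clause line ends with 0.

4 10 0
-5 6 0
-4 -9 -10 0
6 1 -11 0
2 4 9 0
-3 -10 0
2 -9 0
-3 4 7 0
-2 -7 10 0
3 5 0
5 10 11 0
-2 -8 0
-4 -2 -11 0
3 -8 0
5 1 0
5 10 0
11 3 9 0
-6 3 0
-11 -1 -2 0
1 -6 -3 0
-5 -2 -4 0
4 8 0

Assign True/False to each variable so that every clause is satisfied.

Try y1 = True.
Try y2 = False.
  then y9 is forced to False.
  then y4 is forced to True.
For the remaining variables, y3 = True, y5 = True, y6 = True, y7 = True, y8 = False, y10 = False, y11 = True works.

y1=1, y2=0, y3=1, y4=1, y5=1, y6=1, y7=1, y8=0, y9=0, y10=0, y11=1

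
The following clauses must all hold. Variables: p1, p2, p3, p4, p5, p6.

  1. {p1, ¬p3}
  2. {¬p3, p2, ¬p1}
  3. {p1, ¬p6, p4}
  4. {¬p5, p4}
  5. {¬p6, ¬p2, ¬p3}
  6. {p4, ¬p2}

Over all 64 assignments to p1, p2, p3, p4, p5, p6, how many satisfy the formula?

21

Split on p1, then p2.
  p1=T, p2=T: p5 free; 3 ways for (p3,p4,p6) × 2^1 = 6.
  p1=T, p2=F: p6 free; 3 ways for (p3,p4,p5) × 2^1 = 6.
  p1=F, p2=T: remaining (p3,p4,p5,p6) ∈ {(F,T,F,F); (F,T,F,T); (F,T,T,F); (F,T,T,T)} — 4.
  p1=F, p2=F: 5 of the 16 assignments to (p3,p4,p5,p6) work.
Total: 6 + 6 + 4 + 5 = 21.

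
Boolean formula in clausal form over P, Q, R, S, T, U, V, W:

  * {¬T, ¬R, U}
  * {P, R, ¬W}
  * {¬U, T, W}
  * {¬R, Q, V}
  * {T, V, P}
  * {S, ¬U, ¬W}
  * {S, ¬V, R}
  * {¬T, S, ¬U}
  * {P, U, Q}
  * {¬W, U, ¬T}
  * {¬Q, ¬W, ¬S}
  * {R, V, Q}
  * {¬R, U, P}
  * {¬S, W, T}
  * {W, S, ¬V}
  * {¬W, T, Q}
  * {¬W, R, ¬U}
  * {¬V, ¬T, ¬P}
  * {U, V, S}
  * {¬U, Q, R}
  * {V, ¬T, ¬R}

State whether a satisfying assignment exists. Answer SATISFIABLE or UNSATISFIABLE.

Branch on P: take P = False.
The remaining clauses are satisfied by Q = True, R = False, S = True, T = True, U = True, V = False, W = False.
So P=F, Q=T, R=F, S=T, T=T, U=T, V=F, W=F is a satisfying assignment.

SATISFIABLE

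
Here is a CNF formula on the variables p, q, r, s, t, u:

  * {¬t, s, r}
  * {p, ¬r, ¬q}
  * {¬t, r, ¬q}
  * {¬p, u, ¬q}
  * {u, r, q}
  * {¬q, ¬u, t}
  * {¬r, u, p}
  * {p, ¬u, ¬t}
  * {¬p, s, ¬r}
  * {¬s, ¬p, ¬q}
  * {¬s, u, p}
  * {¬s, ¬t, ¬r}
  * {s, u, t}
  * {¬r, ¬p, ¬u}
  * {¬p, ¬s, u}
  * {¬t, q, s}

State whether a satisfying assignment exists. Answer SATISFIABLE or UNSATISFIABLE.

Try p = False.
Branch on q: take q = False.
Branch on r: take r = False.
  then u is forced to True.
  then t is forced to False.
s is now unconstrained; take s = False.
Every clause has at least one true literal under this assignment.
So p = 0  q = 0  r = 0  s = 0  t = 0  u = 1 is a satisfying assignment.

SATISFIABLE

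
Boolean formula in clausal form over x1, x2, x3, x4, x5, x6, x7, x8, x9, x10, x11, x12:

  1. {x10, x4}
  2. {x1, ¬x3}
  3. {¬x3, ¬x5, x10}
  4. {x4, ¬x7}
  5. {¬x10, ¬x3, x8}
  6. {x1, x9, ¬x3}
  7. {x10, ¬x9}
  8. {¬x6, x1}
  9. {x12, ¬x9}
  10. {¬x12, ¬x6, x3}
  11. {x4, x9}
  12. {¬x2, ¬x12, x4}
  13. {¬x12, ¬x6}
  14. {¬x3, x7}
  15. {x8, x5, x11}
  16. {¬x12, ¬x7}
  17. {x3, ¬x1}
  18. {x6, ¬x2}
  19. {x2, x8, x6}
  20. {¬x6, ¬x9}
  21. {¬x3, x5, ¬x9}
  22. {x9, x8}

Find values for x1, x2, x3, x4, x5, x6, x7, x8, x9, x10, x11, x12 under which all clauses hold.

x1=F, x2=F, x3=F, x4=T, x5=T, x6=F, x7=F, x8=T, x9=F, x10=F, x11=F, x12=T

x4 occurs only positively in the remaining clauses — set x4 = True.
Pure literal: x8 appears only positively; assign x8 = True.
Try x1 = False.
  then x3 is forced to False.
  then x6 is forced to False.
  then x2 is forced to False.
The remaining clauses are satisfied by x5 = True, x7 = False, x9 = False, x10 = False, x11 = False, x12 = True.
Every clause has at least one true literal under this assignment.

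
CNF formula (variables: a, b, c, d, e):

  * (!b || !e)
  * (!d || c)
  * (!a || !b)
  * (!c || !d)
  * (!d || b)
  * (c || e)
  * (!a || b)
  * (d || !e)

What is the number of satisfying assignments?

The models are:
  a=F b=F c=T d=F e=F
  a=F b=T c=T d=F e=F
That's 2 in total.

2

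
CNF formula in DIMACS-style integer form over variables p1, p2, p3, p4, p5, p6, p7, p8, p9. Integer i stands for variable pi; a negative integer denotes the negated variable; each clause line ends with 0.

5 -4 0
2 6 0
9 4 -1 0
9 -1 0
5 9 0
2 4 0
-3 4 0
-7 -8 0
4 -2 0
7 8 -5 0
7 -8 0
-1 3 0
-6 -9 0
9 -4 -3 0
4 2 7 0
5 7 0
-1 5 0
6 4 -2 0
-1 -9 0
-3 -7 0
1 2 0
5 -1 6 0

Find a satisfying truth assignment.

Set p1 = False and propagate.
  then p2 is forced to True.
  then p4 is forced to True.
  then p5 is forced to True.
Try p3 = False.
The remaining clauses are satisfied by p6 = False, p7 = True, p8 = False, p9 = True.

p1=F, p2=T, p3=F, p4=T, p5=T, p6=F, p7=T, p8=F, p9=T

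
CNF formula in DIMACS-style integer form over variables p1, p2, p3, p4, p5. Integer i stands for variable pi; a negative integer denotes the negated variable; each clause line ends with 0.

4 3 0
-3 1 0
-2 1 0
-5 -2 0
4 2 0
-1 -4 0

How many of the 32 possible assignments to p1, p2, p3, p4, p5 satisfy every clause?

3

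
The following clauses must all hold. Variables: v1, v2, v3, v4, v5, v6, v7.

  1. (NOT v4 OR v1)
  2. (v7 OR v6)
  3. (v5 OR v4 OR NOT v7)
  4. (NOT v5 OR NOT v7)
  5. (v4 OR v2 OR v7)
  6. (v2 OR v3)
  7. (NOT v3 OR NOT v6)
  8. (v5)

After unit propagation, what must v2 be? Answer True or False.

(v5) stands alone — v5 = True.
From (NOT v5 OR NOT v7) and v5 = True: v7 = False.
From (v7 OR v6) and v7 = False: v6 = True.
In (NOT v6 OR NOT v3), NOT v6 is now false; NOT v3 must hold, so v3 = False.
(v3 OR v2) with v3 = False leaves only v2, so v2 = True.

True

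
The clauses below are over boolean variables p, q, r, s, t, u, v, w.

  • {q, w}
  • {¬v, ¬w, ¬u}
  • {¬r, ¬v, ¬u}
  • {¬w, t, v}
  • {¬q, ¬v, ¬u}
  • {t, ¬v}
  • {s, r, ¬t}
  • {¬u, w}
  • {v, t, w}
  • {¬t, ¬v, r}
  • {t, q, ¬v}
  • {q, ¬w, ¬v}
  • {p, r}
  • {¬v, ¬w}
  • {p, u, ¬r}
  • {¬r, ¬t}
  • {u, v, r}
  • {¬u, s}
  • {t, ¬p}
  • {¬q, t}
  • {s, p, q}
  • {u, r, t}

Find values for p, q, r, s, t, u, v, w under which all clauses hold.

p = T, q = F, r = F, s = T, t = T, u = T, v = F, w = T

s occurs only positively in the remaining clauses — set s = True.
Try p = True.
  then t is forced to True.
  then r is forced to False.
  then v is forced to False.
  then u is forced to True.
  then w is forced to True.
q is now unconstrained; take q = False.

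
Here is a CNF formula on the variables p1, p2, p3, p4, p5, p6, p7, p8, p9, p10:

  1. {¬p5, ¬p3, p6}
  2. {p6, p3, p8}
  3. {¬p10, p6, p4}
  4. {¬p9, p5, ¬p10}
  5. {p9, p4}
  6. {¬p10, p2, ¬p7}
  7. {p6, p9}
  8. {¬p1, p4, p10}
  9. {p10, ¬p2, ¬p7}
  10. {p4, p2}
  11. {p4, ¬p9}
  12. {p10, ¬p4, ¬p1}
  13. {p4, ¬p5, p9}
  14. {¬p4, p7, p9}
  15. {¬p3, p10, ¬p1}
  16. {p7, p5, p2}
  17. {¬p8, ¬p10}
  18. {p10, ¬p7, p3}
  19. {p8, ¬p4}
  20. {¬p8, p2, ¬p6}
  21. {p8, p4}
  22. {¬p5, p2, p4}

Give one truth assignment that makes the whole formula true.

p1=0, p2=0, p3=1, p4=1, p5=0, p6=0, p7=1, p8=1, p9=1, p10=0

Check each clause:
  1. {p6, ¬p5, ¬p3} — ¬p5 is true.
  2. {p8, p6, p3} — p8 is true.
  3. {¬p10, p6, p4} — p4 is true.
  4. {¬p10, p5, ¬p9} — ¬p10 is true.
  5. {p4, p9} — p9 is true.
  6. {¬p7, ¬p10, p2} — ¬p10 is true.
  7. {p9, p6} — p9 is true.
  8. {p10, p4, ¬p1} — p4 is true.
  9. {¬p2, p10, ¬p7} — ¬p2 is true.
  10. {p4, p2} — p4 is true.
  11. {¬p9, p4} — p4 is true.
  12. {p10, ¬p1, ¬p4} — ¬p1 is true.
  13. {¬p5, p4, p9} — p9 is true.
  14. {p7, p9, ¬p4} — p9 is true.
  15. {¬p1, p10, ¬p3} — ¬p1 is true.
  16. {p7, p5, p2} — p7 is true.
  17. {¬p8, ¬p10} — ¬p10 is true.
  18. {¬p7, p10, p3} — p3 is true.
  19. {p8, ¬p4} — p8 is true.
  20. {¬p6, p2, ¬p8} — ¬p6 is true.
  21. {p4, p8} — p8 is true.
  22. {¬p5, p2, p4} — ¬p5 is true.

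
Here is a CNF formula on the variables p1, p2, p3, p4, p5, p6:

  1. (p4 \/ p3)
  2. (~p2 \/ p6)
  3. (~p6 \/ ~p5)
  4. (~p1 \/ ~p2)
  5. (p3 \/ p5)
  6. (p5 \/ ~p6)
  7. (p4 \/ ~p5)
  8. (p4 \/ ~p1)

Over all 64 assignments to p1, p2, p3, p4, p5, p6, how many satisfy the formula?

7

Satisfying assignments:
  p1=F p2=F p3=F p4=T p5=T p6=F
  p1=F p2=F p3=T p4=F p5=F p6=F
  p1=F p2=F p3=T p4=T p5=F p6=F
  p1=F p2=F p3=T p4=T p5=T p6=F
  p1=T p2=F p3=F p4=T p5=T p6=F
  p1=T p2=F p3=T p4=T p5=F p6=F
  p1=T p2=F p3=T p4=T p5=T p6=F
Count: 7.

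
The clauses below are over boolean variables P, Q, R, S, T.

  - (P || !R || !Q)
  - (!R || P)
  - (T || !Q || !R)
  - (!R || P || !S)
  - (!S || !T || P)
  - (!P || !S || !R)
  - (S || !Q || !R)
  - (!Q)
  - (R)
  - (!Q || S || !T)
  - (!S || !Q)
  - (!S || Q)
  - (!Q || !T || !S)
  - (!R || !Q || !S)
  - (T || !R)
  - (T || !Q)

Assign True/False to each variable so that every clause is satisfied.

P=True, Q=False, R=True, S=False, T=True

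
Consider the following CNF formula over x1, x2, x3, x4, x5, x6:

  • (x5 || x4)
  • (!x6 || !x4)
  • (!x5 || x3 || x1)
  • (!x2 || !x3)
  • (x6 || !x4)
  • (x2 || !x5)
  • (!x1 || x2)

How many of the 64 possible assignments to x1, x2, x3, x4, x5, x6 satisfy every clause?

The models are:
  x1=1 x2=1 x3=0 x4=0 x5=1 x6=0
  x1=1 x2=1 x3=0 x4=0 x5=1 x6=1
Count: 2.

2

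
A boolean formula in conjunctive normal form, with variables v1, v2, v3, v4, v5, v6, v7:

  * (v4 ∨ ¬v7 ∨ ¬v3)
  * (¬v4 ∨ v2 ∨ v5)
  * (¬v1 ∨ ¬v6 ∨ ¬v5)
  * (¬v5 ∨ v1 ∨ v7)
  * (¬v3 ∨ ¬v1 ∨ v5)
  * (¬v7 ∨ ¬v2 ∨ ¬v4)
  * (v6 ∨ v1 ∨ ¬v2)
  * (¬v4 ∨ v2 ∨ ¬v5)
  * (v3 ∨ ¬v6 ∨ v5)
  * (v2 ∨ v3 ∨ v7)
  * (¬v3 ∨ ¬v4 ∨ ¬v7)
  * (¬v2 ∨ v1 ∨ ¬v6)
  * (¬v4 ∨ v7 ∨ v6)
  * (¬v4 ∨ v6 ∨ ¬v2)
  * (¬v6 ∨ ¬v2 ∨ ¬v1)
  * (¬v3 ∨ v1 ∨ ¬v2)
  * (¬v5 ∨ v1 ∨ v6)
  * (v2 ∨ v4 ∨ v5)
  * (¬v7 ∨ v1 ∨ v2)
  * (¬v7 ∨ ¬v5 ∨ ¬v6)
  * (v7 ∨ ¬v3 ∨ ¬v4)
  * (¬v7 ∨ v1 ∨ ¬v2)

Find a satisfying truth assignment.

Set v1 = True and propagate.
Try v2 = False.
Branch on v3: take v3 = False.
  then v7 is forced to True.
For the remaining variables, v4 = False, v5 = True, v6 = False works.
Check each clause:
  1. (¬v3 ∨ v4 ∨ ¬v7) — ¬v3 is true.
  2. (v2 ∨ v5 ∨ ¬v4) — ¬v4 is true.
  3. (¬v1 ∨ ¬v6 ∨ ¬v5) — ¬v6 is true.
  4. (¬v5 ∨ v1 ∨ v7) — v1 is true.
  5. (¬v1 ∨ v5 ∨ ¬v3) — ¬v3 is true.
  6. (¬v2 ∨ ¬v4 ∨ ¬v7) — ¬v4 is true.
  7. (v6 ∨ v1 ∨ ¬v2) — v1 is true.
  8. (v2 ∨ ¬v4 ∨ ¬v5) — ¬v4 is true.
  9. (¬v6 ∨ v5 ∨ v3) — ¬v6 is true.
  10. (v2 ∨ v7 ∨ v3) — v7 is true.
  11. (¬v7 ∨ ¬v4 ∨ ¬v3) — ¬v4 is true.
  12. (v1 ∨ ¬v2 ∨ ¬v6) — v1 is true.
  13. (v6 ∨ ¬v4 ∨ v7) — ¬v4 is true.
  14. (¬v2 ∨ ¬v4 ∨ v6) — ¬v4 is true.
  15. (¬v1 ∨ ¬v6 ∨ ¬v2) — ¬v6 is true.
  16. (¬v2 ∨ v1 ∨ ¬v3) — v1 is true.
  17. (v1 ∨ ¬v5 ∨ v6) — v1 is true.
  18. (v5 ∨ v2 ∨ v4) — v5 is true.
  19. (v2 ∨ v1 ∨ ¬v7) — v1 is true.
  20. (¬v5 ∨ ¬v7 ∨ ¬v6) — ¬v6 is true.
  21. (¬v3 ∨ ¬v4 ∨ v7) — ¬v4 is true.
  22. (v1 ∨ ¬v7 ∨ ¬v2) — v1 is true.

v1=1, v2=0, v3=0, v4=0, v5=1, v6=0, v7=1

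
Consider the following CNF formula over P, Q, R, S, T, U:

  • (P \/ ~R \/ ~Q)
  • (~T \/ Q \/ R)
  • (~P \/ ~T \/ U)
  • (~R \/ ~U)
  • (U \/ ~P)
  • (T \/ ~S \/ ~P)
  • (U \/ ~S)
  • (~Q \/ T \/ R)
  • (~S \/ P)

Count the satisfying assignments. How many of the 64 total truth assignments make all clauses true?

Split on P, then R.
  P=T, R=T: a clause becomes empty — 0.
  P=T, R=F: remaining (Q,S,T,U) ∈ {(F,F,F,T); (T,F,T,T); (T,T,T,T)} — 3.
  P=F, R=T: remaining (Q,S,T,U) ∈ {(F,F,F,F); (F,F,T,F)} — 2.
  P=F, R=F: remaining (Q,S,T,U) ∈ {(F,F,F,F); (F,F,F,T); (T,F,T,F); (T,F,T,T)} — 4.
Total: 0 + 3 + 2 + 4 = 9.

9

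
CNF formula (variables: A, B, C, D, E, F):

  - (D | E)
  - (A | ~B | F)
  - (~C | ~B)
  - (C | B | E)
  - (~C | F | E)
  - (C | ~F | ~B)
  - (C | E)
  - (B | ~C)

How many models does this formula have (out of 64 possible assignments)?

Case analysis on C and B:
  C=T, B=T: a clause becomes empty — 0.
  C=T, B=F: a clause becomes empty — 0.
  C=F, B=T: remaining (A,D,E,F) ∈ {(T,F,T,F); (T,T,T,F)} — 2.
  C=F, B=F: forces E=T; A, D, F free → 2^3 = 8.
Total: 0 + 0 + 2 + 8 = 10.

10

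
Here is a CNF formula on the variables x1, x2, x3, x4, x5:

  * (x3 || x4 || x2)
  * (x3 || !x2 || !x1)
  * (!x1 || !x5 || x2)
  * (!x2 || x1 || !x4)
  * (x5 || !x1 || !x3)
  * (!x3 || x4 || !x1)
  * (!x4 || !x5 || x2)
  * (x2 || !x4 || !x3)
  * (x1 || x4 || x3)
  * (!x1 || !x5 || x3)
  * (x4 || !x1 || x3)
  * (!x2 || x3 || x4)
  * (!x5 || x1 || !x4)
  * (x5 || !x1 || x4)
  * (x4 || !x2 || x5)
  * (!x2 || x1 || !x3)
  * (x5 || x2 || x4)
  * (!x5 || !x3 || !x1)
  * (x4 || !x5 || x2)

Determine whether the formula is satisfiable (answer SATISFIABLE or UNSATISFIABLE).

SATISFIABLE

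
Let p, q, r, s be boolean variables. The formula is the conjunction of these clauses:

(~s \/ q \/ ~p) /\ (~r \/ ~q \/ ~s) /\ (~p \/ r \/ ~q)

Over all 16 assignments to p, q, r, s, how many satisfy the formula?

10

Split on q, then p.
  q=1, p=1: remaining (r,s) ∈ {(1,0)} — 1.
  q=1, p=0: remaining (r,s) ∈ {(0,0); (0,1); (1,0)} — 3.
  q=0, p=1: remaining (r,s) ∈ {(0,0); (1,0)} — 2.
  q=0, p=0: remaining (r,s) ∈ {(0,0); (0,1); (1,0); (1,1)} — 4.
Total: 1 + 3 + 2 + 4 = 10.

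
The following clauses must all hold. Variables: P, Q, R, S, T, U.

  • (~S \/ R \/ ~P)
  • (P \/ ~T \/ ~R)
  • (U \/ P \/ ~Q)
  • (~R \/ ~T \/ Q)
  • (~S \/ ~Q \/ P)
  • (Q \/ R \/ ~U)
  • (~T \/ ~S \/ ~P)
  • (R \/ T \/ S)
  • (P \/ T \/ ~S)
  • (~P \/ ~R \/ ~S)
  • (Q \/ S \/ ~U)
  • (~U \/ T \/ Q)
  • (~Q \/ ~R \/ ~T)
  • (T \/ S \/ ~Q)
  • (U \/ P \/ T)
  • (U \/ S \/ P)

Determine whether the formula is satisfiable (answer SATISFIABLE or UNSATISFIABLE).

Try P = True.
For the remaining variables, Q = False, R = True, S = False, T = False, U = False works.
So P=T, Q=F, R=T, S=F, T=F, U=F is a satisfying assignment.

SATISFIABLE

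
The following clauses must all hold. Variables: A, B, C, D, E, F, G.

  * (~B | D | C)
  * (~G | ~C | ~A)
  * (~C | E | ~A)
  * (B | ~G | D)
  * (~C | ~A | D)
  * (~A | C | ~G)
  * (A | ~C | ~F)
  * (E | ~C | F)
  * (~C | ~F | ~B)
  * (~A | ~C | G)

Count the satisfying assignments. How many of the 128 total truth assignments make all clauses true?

Split on C, then A.
  C=1, A=1: a clause becomes empty — 0.
  C=1, A=0: 7 of the 32 assignments to (B,D,E,F,G) work.
  C=0, A=1: E, F free; 3 ways for (B,D,G) × 2^2 = 12.
  C=0, A=0: E, F free; 5 ways for (B,D,G) × 2^2 = 20.
Total: 0 + 7 + 12 + 20 = 39.

39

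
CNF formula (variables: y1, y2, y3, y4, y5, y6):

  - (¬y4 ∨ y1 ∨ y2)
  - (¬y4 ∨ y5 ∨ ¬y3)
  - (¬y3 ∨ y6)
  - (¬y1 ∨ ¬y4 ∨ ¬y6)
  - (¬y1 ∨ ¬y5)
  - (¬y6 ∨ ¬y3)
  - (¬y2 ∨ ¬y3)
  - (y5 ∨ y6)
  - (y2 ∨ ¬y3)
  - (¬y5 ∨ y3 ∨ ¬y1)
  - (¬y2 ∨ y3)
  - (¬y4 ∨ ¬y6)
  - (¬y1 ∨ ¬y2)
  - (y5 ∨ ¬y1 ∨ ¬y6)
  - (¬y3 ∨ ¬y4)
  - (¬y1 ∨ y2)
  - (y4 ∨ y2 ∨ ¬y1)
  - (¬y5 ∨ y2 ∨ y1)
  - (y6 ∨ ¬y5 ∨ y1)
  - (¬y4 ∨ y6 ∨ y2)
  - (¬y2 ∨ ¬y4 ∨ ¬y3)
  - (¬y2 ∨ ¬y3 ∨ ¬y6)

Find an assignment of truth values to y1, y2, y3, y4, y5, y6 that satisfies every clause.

Branch on y1: take y1 = False.
Set y2 = False and propagate.
  then y4 is forced to False.
  then y3 is forced to False.
  then y5 is forced to False.
  then y6 is forced to True.

y1=False  y2=False  y3=False  y4=False  y5=False  y6=True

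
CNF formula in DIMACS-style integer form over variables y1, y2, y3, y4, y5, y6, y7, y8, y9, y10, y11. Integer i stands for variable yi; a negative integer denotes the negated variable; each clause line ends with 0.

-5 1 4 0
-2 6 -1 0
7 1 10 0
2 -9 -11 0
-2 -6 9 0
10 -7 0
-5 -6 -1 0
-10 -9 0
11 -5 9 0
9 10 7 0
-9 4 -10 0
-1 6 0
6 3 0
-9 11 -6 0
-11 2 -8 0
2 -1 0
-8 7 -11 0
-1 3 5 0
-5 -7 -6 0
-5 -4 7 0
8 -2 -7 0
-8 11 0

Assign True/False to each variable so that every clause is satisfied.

Branch on y1: take y1 = False.
For the remaining variables, y2 = False, y3 = False, y4 = True, y5 = False, y6 = True, y7 = True, y8 = False, y9 = False, y10 = True, y11 = True works.
Every clause has at least one true literal under this assignment.
Check each clause:
  1. (y4 \/ ~y5 \/ y1) — ~y5 is true.
  2. (~y1 \/ y6 \/ ~y2) — ~y1 is true.
  3. (y7 \/ y1 \/ y10) — y10 is true.
  4. (~y9 \/ ~y11 \/ y2) — ~y9 is true.
  5. (y9 \/ ~y2 \/ ~y6) — ~y2 is true.
  6. (~y7 \/ y10) — y10 is true.
  7. (~y6 \/ ~y1 \/ ~y5) — ~y5 is true.
  8. (~y10 \/ ~y9) — ~y9 is true.
  9. (y11 \/ y9 \/ ~y5) — y11 is true.
  10. (y9 \/ y7 \/ y10) — y10 is true.
  11. (y4 \/ ~y10 \/ ~y9) — y4 is true.
  12. (y6 \/ ~y1) — y6 is true.
  13. (y3 \/ y6) — y6 is true.
  14. (~y9 \/ y11 \/ ~y6) — y11 is true.
  15. (~y8 \/ ~y11 \/ y2) — ~y8 is true.
  16. (y2 \/ ~y1) — ~y1 is true.
  17. (y7 \/ ~y8 \/ ~y11) — ~y8 is true.
  18. (y3 \/ y5 \/ ~y1) — ~y1 is true.
  19. (~y7 \/ ~y5 \/ ~y6) — ~y5 is true.
  20. (~y5 \/ y7 \/ ~y4) — ~y5 is true.
  21. (~y7 \/ ~y2 \/ y8) — ~y2 is true.
  22. (~y8 \/ y11) — ~y8 is true.

y1=F, y2=F, y3=F, y4=T, y5=F, y6=T, y7=T, y8=F, y9=F, y10=T, y11=T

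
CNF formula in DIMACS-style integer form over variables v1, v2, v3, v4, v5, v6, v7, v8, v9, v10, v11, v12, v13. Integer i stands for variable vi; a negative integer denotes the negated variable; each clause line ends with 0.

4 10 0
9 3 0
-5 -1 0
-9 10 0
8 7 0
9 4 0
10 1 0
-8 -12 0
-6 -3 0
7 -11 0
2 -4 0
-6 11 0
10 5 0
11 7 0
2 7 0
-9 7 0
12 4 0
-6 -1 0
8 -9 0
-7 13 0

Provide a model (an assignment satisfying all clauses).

v1=0, v2=1, v3=1, v4=1, v5=1, v6=0, v7=1, v8=0, v9=0, v10=1, v11=1, v12=1, v13=1

v2 occurs only positively in the remaining clauses — set v2 = True.
v6 occurs only negated in the remaining clauses — set v6 = False.
Try v1 = False.
  then v10 is forced to True.
Branch on v3: take v3 = True.
Try v4 = True.
The remaining clauses are satisfied by v5 = True, v7 = True, v8 = False, v9 = False, v11 = True, v12 = True, v13 = True.
Every clause has at least one true literal under this assignment.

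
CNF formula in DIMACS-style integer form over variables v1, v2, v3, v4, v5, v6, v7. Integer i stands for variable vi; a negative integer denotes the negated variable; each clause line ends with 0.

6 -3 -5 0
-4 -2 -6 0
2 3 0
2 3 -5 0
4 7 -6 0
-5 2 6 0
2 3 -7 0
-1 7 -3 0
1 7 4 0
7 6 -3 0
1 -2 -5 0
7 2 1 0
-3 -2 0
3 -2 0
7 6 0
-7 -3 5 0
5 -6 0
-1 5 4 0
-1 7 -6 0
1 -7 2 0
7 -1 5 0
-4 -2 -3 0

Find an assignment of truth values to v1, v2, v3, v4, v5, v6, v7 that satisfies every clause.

v1=T, v2=F, v3=T, v4=F, v5=T, v6=T, v7=T

Check each clause:
  1. {¬v3, v6, ¬v5} — v6 is true.
  2. {¬v4, ¬v2, ¬v6} — ¬v4 is true.
  3. {v3, v2} — v3 is true.
  4. {v2, ¬v5, v3} — v3 is true.
  5. {¬v6, v7, v4} — v7 is true.
  6. {v6, v2, ¬v5} — v6 is true.
  7. {v2, ¬v7, v3} — v3 is true.
  8. {¬v1, v7, ¬v3} — v7 is true.
  9. {v1, v4, v7} — v1 is true.
  10. {v6, v7, ¬v3} — v6 is true.
  11. {¬v2, ¬v5, v1} — v1 is true.
  12. {v2, v7, v1} — v1 is true.
  13. {¬v2, ¬v3} — ¬v2 is true.
  14. {v3, ¬v2} — v3 is true.
  15. {v7, v6} — v6 is true.
  16. {¬v7, v5, ¬v3} — v5 is true.
  17. {v5, ¬v6} — v5 is true.
  18. {v4, ¬v1, v5} — v5 is true.
  19. {v7, ¬v1, ¬v6} — v7 is true.
  20. {v2, ¬v7, v1} — v1 is true.
  21. {v5, ¬v1, v7} — v5 is true.
  22. {¬v4, ¬v2, ¬v3} — ¬v4 is true.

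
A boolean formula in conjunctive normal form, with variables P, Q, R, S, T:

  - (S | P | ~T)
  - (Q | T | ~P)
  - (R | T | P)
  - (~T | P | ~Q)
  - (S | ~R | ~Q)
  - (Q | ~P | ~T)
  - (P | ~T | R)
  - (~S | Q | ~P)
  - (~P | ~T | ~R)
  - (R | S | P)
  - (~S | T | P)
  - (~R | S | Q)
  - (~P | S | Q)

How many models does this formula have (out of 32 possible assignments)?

Satisfying assignments:
  P=F Q=F R=T S=T T=T
  P=T Q=T R=F S=F T=F
  P=T Q=T R=F S=F T=T
  P=T Q=T R=F S=T T=F
  P=T Q=T R=F S=T T=T
  P=T Q=T R=T S=T T=F
That's 6 in total.

6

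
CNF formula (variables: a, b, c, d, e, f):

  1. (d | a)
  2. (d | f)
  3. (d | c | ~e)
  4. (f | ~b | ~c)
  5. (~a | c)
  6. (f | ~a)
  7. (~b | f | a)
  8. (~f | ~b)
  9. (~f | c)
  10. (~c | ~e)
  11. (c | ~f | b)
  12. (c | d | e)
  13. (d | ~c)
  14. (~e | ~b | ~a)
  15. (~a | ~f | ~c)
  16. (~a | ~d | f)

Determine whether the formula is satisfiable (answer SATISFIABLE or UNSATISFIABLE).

SATISFIABLE

Set a = False and propagate.
  then d is forced to True.
For the remaining variables, b = False, c = False, e = False, f = False works.
Every clause has at least one true literal under this assignment.
So a=F  b=F  c=F  d=T  e=F  f=F is a satisfying assignment.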